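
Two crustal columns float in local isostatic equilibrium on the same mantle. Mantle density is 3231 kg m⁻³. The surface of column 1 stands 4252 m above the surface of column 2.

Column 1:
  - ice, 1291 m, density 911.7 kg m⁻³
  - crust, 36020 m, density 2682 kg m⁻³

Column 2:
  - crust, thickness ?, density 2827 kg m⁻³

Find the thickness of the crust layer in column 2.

22400 m

Take the compensation level at the base of the deeper column (depth z_c below the surface of column 1) and equate Σ ρ_i t_i down to z_c; mantle fills any gap and the z_c terms cancel.
Column 1: 1291×911.7 + 36020×2682 + (z_c − 37311)×3231
Column 2: 4252×0 + x×2827 + (z_c − 4252 − 0 − x)×3231
The z_c×3231 term appears on both sides and cancels. Collect the known terms of each column as K = Σ(ρt)_known − 3231 × (depth of known layers): K_1 = 97782644.7 − 3231×37311 = −22769196.3; K_2 = 0 − 3231×(4252 + 0) = −13738212.
Balance: K_1 = K_2 − x×(3231 − 2827), so x = (K_2 − K_1)/(3231 − 2827) = 9030980/404 = 22400 m.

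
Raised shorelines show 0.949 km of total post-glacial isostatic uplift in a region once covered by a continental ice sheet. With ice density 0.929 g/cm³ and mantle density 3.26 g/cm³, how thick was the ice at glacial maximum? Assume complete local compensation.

3.33 km

u = t ρ_ice/ρ_m → t = u ρ_m/ρ_ice = 0.949 km × 3.26/0.929 = 3.33 km.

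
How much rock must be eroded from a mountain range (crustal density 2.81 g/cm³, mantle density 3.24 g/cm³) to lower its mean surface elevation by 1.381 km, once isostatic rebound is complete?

Net drop Δ = e − u = e − e ρ_c/ρ_m = e (ρ_m − ρ_c)/ρ_m.
e = Δ ρ_m/(ρ_m − ρ_c) = 1.381 km × 3.24/0.43 = 10.4 km.

10.4 km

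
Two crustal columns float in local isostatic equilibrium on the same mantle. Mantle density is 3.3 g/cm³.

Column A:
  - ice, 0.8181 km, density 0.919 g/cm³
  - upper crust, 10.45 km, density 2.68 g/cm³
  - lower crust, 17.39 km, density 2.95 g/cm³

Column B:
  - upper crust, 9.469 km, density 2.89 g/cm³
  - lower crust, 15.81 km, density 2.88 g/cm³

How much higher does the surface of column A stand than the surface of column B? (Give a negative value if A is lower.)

1.21 km

For any compensation level in the mantle, the mantle terms cancel and isostasy reduces to e = (Σt_A − Σt_B) − (Σ(ρt)_A − Σ(ρt)_B) / ρ_m.
Σt_A = 28.6581 km; Σt_B = 25.279 km; Σ(ρt)_A = 80.0583339; Σ(ρt)_B = 72.89821 (in km·g/cm³).
e = (28.6581 − 25.279) − (80.0583339 − 72.89821) / 3.3 = 1.21 km.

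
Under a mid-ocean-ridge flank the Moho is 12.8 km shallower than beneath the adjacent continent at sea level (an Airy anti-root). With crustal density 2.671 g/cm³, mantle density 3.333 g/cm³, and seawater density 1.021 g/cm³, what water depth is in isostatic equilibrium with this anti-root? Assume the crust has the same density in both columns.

Replacing a thickness d of crust by seawater at the top must be balanced by replacing crust with mantle at the base: d (ρ_c − ρ_w) = a (ρ_m − ρ_c).
d = a (ρ_m − ρ_c)/(ρ_c − ρ_w) = 12.8 km × 0.662/1.65 = 5.14 km.

5.14 km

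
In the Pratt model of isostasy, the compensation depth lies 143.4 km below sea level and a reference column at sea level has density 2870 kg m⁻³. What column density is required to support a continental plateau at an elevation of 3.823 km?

2800 kg m⁻³

Pratt balance: ρ_ref D = ρ (D + h).
ρ = ρ_ref D/(D + h) = 2870 × 143.4 km/(143.4 km + 3.823 km) = 2800 kg m⁻³.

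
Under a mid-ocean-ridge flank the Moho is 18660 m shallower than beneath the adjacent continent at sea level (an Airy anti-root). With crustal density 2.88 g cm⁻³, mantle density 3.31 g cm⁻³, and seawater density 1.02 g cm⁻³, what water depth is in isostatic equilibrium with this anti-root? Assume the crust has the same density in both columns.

Replacing a thickness d of crust by seawater at the top must be balanced by replacing crust with mantle at the base: d (ρ_c − ρ_w) = a (ρ_m − ρ_c).
d = a (ρ_m − ρ_c)/(ρ_c − ρ_w) = 18660 m × 0.43/1.86 = 4310 m.

4310 m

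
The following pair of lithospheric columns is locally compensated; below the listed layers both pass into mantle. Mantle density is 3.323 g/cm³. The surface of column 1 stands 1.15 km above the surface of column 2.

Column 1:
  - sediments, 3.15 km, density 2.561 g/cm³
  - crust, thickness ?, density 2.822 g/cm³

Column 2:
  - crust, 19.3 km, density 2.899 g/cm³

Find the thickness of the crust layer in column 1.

19.2 km

Take the compensation level at the base of the deeper column (depth z_c below the surface of column 1) and equate Σ ρ_i t_i down to z_c; mantle fills any gap and the z_c terms cancel.
Column 1: 3.15×2.561 + x×2.822 + (z_c − 3.15 − x)×3.323
Column 2: 1.15×0 + 19.3×2.899 + (z_c − 1.15 − 19.3)×3.323
The z_c×3.323 term appears on both sides and cancels. Collect the known terms of each column as K = Σ(ρt)_known − 3.323 × (depth of known layers): K_1 = 8.06715 − 3.323×3.15 = −2.4003; K_2 = 55.9507 − 3.323×(1.15 + 19.3) = −12.00465.
Balance: K_1 − x×(3.323 − 2.822) = K_2, so x = (K_1 − K_2)/(3.323 − 2.822) = 9.60435/0.501 = 19.2 km.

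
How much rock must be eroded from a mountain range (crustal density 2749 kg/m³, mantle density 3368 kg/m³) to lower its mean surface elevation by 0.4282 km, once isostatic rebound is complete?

Net drop Δ = e − u = e − e ρ_c/ρ_m = e (ρ_m − ρ_c)/ρ_m.
e = Δ ρ_m/(ρ_m − ρ_c) = 0.4282 km × 3368/619 = 2.33 km.

2.33 km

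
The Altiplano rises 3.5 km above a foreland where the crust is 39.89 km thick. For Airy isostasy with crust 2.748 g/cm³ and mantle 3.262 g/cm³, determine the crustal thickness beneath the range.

62.1 km

Root depth r = h ρ_c / (ρ_m − ρ_c) = 3.5 km × 2.748 / 0.514 = 18.71 km.
Total thickness = T + h + r = 39.89 km + 3.5 km + 18.71 km = 62.1 km.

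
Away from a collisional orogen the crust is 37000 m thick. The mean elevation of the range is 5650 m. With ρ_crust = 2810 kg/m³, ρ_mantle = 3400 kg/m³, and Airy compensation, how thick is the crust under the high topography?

69600 m

Root depth r = h ρ_c / (ρ_m − ρ_c) = 5650 m × 2810 / 590 = 26910 m.
Total thickness = T + h + r = 37000 m + 5650 m + 26910 m = 69600 m.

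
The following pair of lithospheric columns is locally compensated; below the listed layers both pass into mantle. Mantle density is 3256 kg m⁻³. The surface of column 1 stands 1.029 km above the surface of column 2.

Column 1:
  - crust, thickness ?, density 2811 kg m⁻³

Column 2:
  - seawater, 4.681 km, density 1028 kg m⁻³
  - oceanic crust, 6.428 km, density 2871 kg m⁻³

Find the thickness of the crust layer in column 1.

Take the compensation level at the base of the deeper column (depth z_c below the surface of column 1) and equate Σ ρ_i t_i down to z_c; mantle fills any gap and the z_c terms cancel.
Column 1: x×2811 + (z_c − 0 − x)×3256
Column 2: 1.029×0 + 4.681×1028 + 6.428×2871 + (z_c − 1.029 − 11.109)×3256
The z_c×3256 term appears on both sides and cancels. Collect the known terms of each column as K = Σ(ρt)_known − 3256 × (depth of known layers): K_1 = 0 − 3256×0 = 0; K_2 = 23266.856 − 3256×(1.029 + 11.109) = −16254.472.
Balance: K_1 − x×(3256 − 2811) = K_2, so x = (K_1 − K_2)/(3256 − 2811) = 16254.5/445 = 36.5 km.

36.5 km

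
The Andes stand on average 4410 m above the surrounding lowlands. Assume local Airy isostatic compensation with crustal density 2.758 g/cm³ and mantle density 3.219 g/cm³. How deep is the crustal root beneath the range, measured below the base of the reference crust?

26400 m

For local isostatic compensation: the weight of the topography is balanced by the buoyancy of the root, ρ_c h = (ρ_m − ρ_c) r.
r = h · ρ_c / (ρ_m − ρ_c) = 4410 m × 2.758 / (3.219 − 2.758) = 26400 m.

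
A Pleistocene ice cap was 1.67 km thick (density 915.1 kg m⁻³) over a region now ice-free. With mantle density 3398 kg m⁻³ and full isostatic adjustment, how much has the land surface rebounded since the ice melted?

Removing the load lets mantle flow back in; uplift u satisfies ρ_ice t = ρ_m u.
u = t ρ_ice/ρ_m = 1.67 km × 915.1/3398 = 0.45 km.

0.45 km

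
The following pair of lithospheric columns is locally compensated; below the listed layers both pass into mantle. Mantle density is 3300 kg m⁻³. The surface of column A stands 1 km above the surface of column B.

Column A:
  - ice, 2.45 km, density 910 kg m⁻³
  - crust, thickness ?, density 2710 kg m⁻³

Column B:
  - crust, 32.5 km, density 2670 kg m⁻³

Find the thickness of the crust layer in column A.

30.4 km

Take the compensation level at the base of the deeper column (depth z_c below the surface of column A) and equate Σ ρ_i t_i down to z_c; mantle fills any gap and the z_c terms cancel.
Column A: 2.45×910 + x×2710 + (z_c − 2.45 − x)×3300
Column B: 1×0 + 32.5×2670 + (z_c − 1 − 32.5)×3300
The z_c×3300 term appears on both sides and cancels. Collect the known terms of each column as K = Σ(ρt)_known − 3300 × (depth of known layers): K_A = 2229.5 − 3300×2.45 = −5855.5; K_B = 86775 − 3300×(1 + 32.5) = −23775.
Balance: K_A − x×(3300 − 2710) = K_B, so x = (K_A − K_B)/(3300 − 2710) = 17919.5/590 = 30.4 km.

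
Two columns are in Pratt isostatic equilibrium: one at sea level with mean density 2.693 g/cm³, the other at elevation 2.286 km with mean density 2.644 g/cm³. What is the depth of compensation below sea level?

123 km

ρ_ref D = ρ (D + h) → D (ρ_ref − ρ) = ρ h.
D = ρ h/(ρ_ref − ρ) = 2.644 × 2.286 km/(2.693 − 2.644) = 123 km.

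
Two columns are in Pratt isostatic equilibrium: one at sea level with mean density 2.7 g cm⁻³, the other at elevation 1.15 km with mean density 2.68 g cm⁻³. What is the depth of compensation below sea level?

154 km

ρ_ref D = ρ (D + h) → D (ρ_ref − ρ) = ρ h.
D = ρ h/(ρ_ref − ρ) = 2.68 × 1.15 km/(2.7 − 2.68) = 154 km.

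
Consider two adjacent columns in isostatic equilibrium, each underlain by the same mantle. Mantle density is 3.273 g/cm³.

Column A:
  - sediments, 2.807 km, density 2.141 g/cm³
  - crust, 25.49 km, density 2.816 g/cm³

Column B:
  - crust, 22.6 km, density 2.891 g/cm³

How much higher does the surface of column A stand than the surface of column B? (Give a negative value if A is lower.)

For any compensation level in the mantle, the mantle terms cancel and isostasy reduces to e = (Σt_A − Σt_B) − (Σ(ρt)_A − Σ(ρt)_B) / ρ_m.
Σt_A = 28.297 km; Σt_B = 22.6 km; Σ(ρt)_A = 77.789627; Σ(ρt)_B = 65.3366 (in km·g/cm³).
e = (28.297 − 22.6) − (77.789627 − 65.3366) / 3.273 = 1.89 km.

1.89 km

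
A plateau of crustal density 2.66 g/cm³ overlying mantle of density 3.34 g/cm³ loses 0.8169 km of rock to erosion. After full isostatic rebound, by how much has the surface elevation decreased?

Rebound u = e ρ_c/ρ_m = 0.8169 km × 2.66/3.34 = 0.6506 km.
Net surface drop = e − u = 0.8169 km − 0.6506 km = e (ρ_m − ρ_c)/ρ_m = 0.166 km.

0.166 km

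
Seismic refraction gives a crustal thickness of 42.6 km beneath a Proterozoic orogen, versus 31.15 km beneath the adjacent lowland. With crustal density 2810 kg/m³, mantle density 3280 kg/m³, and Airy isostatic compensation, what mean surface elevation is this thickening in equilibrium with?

Excess crust Δ = 42.6 km − 31.15 km = 11.45 km, split between elevation h and root r with h + r = Δ.
Airy balance ρ_c h = (ρ_m − ρ_c) r gives r = h ρ_c/(ρ_m − ρ_c), so h (1 + ρ_c/(ρ_m − ρ_c)) = Δ, i.e. h = Δ (ρ_m − ρ_c)/ρ_m.
h = 11.45 km × 470/3280 = 1.64 km.

1.64 km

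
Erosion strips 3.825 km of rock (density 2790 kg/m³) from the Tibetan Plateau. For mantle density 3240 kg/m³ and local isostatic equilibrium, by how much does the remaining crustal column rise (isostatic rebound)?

3.29 km

Unloading: uplift u = e ρ_c/ρ_m = 3.825 km × 2790/3240 = 3.29 km.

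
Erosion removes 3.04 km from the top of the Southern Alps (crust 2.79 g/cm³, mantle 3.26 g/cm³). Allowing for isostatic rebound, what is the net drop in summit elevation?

Rebound u = e ρ_c/ρ_m = 3.04 km × 2.79/3.26 = 2.602 km.
Net surface drop = e − u = 3.04 km − 2.602 km = e (ρ_m − ρ_c)/ρ_m = 0.438 km.

0.438 km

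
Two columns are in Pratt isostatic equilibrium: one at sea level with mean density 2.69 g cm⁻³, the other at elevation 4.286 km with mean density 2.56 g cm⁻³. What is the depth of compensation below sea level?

84.4 km

ρ_ref D = ρ (D + h) → D (ρ_ref − ρ) = ρ h.
D = ρ h/(ρ_ref − ρ) = 2.56 × 4.286 km/(2.69 − 2.56) = 84.4 km.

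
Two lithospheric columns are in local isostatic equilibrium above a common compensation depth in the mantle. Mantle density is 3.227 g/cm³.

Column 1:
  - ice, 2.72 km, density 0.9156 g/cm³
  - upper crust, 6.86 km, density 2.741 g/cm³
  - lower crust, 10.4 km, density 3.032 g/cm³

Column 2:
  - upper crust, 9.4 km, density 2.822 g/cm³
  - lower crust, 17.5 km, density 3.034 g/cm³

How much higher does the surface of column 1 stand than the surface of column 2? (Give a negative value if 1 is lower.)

For any compensation level in the mantle, the mantle terms cancel and isostasy reduces to e = (Σt_1 − Σt_2) − (Σ(ρt)_1 − Σ(ρt)_2) / ρ_m.
Σt_1 = 19.98 km; Σt_2 = 26.9 km; Σ(ρt)_1 = 52.826492; Σ(ρt)_2 = 79.6218 (in km·g/cm³).
e = (19.98 − 26.9) − (52.826492 − 79.6218) / 3.227 = 1.38 km.

1.38 km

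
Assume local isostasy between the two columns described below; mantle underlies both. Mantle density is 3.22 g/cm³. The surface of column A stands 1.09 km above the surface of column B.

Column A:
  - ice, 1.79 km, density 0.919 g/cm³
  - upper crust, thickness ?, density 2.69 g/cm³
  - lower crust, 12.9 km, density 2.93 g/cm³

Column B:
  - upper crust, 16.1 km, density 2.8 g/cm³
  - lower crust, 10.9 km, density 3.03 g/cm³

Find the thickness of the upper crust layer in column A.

8.46 km

Take the compensation level at the base of the deeper column (depth z_c below the surface of column A) and equate Σ ρ_i t_i down to z_c; mantle fills any gap and the z_c terms cancel.
Column A: 1.79×0.919 + x×2.69 + 12.9×2.93 + (z_c − 14.69 − x)×3.22
Column B: 1.09×0 + 16.1×2.8 + 10.9×3.03 + (z_c − 1.09 − 27)×3.22
The z_c×3.22 term appears on both sides and cancels. Collect the known terms of each column as K = Σ(ρt)_known − 3.22 × (depth of known layers): K_A = 39.44201 − 3.22×14.69 = −7.85979; K_B = 78.107 − 3.22×(1.09 + 27) = −12.3428.
Balance: K_A − x×(3.22 − 2.69) = K_B, so x = (K_A − K_B)/(3.22 − 2.69) = 4.48301/0.53 = 8.46 km.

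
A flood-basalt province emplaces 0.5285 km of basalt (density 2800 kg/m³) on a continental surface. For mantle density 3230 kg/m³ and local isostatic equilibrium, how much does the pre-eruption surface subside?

Subaerial loading: s = t ρ_load / ρ_m.
s = 0.5285 km × 2800/3230 = 0.458 km.

0.458 km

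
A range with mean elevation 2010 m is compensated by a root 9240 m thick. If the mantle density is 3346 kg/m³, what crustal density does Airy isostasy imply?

ρ_c h = (ρ_m − ρ_c) r → ρ_c (h + r) = ρ_m r → ρ_c = ρ_m r / (h + r).
ρ_c = 3346 × 9240 m / (2010 m + 9240 m) = 2750 kg/m³.

2750 kg/m³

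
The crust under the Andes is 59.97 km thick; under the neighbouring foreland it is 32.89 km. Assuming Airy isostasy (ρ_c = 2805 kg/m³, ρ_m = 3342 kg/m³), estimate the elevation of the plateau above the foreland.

Excess crust Δ = 59.97 km − 32.89 km = 27.08 km, split between elevation h and root r with h + r = Δ.
Airy balance ρ_c h = (ρ_m − ρ_c) r gives r = h ρ_c/(ρ_m − ρ_c), so h (1 + ρ_c/(ρ_m − ρ_c)) = Δ, i.e. h = Δ (ρ_m − ρ_c)/ρ_m.
h = 27.08 km × 537/3342 = 4.35 km.

4.35 km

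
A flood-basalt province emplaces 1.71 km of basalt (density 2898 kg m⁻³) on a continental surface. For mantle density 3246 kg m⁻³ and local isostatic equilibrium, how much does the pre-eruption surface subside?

1.53 km

Subaerial loading: s = t ρ_load / ρ_m.
s = 1.71 km × 2898/3246 = 1.53 km.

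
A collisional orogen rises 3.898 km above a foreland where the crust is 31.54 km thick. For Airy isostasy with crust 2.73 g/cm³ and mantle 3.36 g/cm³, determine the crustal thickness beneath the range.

Root depth r = h ρ_c / (ρ_m − ρ_c) = 3.898 km × 2.73 / 0.63 = 16.89 km.
Total thickness = T + h + r = 31.54 km + 3.898 km + 16.89 km = 52.3 km.

52.3 km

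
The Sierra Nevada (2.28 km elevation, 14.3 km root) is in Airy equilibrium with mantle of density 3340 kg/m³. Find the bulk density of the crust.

2880 kg/m³

ρ_c h = (ρ_m − ρ_c) r → ρ_c (h + r) = ρ_m r → ρ_c = ρ_m r / (h + r).
ρ_c = 3340 × 14.3 km / (2.28 km + 14.3 km) = 2880 kg/m³.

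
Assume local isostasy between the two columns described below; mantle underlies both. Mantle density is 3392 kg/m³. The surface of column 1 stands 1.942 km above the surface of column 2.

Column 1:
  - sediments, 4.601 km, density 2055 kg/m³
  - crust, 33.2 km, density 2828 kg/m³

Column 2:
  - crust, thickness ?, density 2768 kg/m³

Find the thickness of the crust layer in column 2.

Take the compensation level at the base of the deeper column (depth z_c below the surface of column 1) and equate Σ ρ_i t_i down to z_c; mantle fills any gap and the z_c terms cancel.
Column 1: 4.601×2055 + 33.2×2828 + (z_c − 37.801)×3392
Column 2: 1.942×0 + x×2768 + (z_c − 1.942 − 0 − x)×3392
The z_c×3392 term appears on both sides and cancels. Collect the known terms of each column as K = Σ(ρt)_known − 3392 × (depth of known layers): K_1 = 103344.655 − 3392×37.801 = −24876.337; K_2 = 0 − 3392×(1.942 + 0) = −6587.264.
Balance: K_1 = K_2 − x×(3392 − 2768), so x = (K_2 − K_1)/(3392 − 2768) = 18289.1/624 = 29.3 km.

29.3 km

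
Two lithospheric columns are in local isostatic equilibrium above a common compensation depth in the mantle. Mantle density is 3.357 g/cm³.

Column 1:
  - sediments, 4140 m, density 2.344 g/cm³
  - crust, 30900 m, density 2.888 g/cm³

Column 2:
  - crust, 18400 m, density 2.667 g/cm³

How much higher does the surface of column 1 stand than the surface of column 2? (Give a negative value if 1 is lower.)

1780 m

For any compensation level in the mantle, the mantle terms cancel and isostasy reduces to e = (Σt_1 − Σt_2) − (Σ(ρt)_1 − Σ(ρt)_2) / ρ_m.
Σt_1 = 35040 m; Σt_2 = 18400 m; Σ(ρt)_1 = 98943.36; Σ(ρt)_2 = 49072.8 (in m·g/cm³).
e = (35040 − 18400) − (98943.36 − 49072.8) / 3.357 = 1780 m.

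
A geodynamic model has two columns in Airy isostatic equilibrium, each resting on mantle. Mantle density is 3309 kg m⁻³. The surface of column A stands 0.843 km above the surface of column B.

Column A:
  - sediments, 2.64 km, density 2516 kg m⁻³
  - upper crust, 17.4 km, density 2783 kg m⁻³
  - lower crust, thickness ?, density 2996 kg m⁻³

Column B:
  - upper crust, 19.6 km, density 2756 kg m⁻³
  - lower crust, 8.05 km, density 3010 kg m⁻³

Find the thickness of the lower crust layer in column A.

Take the compensation level at the base of the deeper column (depth z_c below the surface of column A) and equate Σ ρ_i t_i down to z_c; mantle fills any gap and the z_c terms cancel.
Column A: 2.64×2516 + 17.4×2783 + x×2996 + (z_c − 20.04 − x)×3309
Column B: 0.843×0 + 19.6×2756 + 8.05×3010 + (z_c − 0.843 − 27.65)×3309
The z_c×3309 term appears on both sides and cancels. Collect the known terms of each column as K = Σ(ρt)_known − 3309 × (depth of known layers): K_A = 55066.44 − 3309×20.04 = −11245.92; K_B = 78248.1 − 3309×(0.843 + 27.65) = −16035.237.
Balance: K_A − x×(3309 − 2996) = K_B, so x = (K_A − K_B)/(3309 − 2996) = 4789.32/313 = 15.3 km.

15.3 km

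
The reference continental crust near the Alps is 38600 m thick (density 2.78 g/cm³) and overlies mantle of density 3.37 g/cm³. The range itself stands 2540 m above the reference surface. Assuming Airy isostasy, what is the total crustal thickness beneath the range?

53100 m

Root depth r = h ρ_c / (ρ_m − ρ_c) = 2540 m × 2.78 / 0.59 = 11970 m.
Total thickness = T + h + r = 38600 m + 2540 m + 11970 m = 53100 m.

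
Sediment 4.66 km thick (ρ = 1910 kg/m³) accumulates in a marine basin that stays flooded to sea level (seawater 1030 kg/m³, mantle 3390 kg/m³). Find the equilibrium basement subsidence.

Submarine loading: the sediment displaces seawater, and the subsidence is in turn flooded, so s (ρ_m − ρ_w) = t (ρ_sed − ρ_w).
s = 4.66 km × (1910 − 1030) / (3390 − 1030) = 1.74 km.

1.74 km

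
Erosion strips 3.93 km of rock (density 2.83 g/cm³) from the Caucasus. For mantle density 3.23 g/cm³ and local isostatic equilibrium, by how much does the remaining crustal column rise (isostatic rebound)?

Unloading: uplift u = e ρ_c/ρ_m = 3.93 km × 2.83/3.23 = 3.44 km.

3.44 km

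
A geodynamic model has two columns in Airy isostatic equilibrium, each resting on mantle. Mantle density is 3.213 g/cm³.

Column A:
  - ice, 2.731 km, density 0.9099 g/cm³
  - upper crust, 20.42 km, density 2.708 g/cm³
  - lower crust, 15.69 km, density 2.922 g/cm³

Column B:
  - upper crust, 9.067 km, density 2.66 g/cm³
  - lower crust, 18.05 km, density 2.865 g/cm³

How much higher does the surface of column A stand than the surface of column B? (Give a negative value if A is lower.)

For any compensation level in the mantle, the mantle terms cancel and isostasy reduces to e = (Σt_A − Σt_B) − (Σ(ρt)_A − Σ(ρt)_B) / ρ_m.
Σt_A = 38.841 km; Σt_B = 27.117 km; Σ(ρt)_A = 103.628477; Σ(ρt)_B = 75.83147 (in km·g/cm³).
e = (38.841 − 27.117) − (103.628477 − 75.83147) / 3.213 = 3.07 km.

3.07 km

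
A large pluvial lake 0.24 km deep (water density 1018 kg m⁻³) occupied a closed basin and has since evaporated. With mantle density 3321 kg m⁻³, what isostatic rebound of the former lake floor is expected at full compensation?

u = d ρ_w/ρ_m = 0.24 km × 1018/3321 = 0.0736 km.

0.0736 km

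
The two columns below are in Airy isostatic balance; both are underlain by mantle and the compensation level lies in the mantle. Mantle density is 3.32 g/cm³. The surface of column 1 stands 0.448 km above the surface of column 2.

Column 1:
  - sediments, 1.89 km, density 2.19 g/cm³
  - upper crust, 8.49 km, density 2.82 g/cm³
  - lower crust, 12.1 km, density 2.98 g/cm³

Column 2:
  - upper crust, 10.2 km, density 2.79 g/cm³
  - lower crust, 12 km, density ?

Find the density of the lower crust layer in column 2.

Take the compensation level at the base of the deeper column (depth z_c below the surface of column 1) and equate Σ ρ_i t_i down to z_c; mantle fills any gap and the z_c terms cancel.
Column 1: 1.89×2.19 + 8.49×2.82 + 12.1×2.98 + (z_c − 22.48)×3.32
Column 2: 0.448×0 + 10.2×2.79 + 12×ρ + (z_c − 0.448 − 22.2)×3.32
The z_c×3.32 term appears on both sides and cancels. Collect the known terms of each column as K = Σ(ρt)_known − 3.32 × (depth of known layers): K_1 = 64.1389 − 3.32×22.48 = −10.4947; K_2 = 28.458 − 3.32×(0.448 + 22.2) = −46.73336.
Balance: K_1 = K_2 + 12×ρ, so ρ = (K_1 − K_2)/12 = 36.2387/12 = 3.02 g/cm³.

3.02 g/cm³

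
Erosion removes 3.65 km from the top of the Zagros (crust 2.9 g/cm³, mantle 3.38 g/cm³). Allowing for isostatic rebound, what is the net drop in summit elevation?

0.518 km

Rebound u = e ρ_c/ρ_m = 3.65 km × 2.9/3.38 = 3.132 km.
Net surface drop = e − u = 3.65 km − 3.132 km = e (ρ_m − ρ_c)/ρ_m = 0.518 km.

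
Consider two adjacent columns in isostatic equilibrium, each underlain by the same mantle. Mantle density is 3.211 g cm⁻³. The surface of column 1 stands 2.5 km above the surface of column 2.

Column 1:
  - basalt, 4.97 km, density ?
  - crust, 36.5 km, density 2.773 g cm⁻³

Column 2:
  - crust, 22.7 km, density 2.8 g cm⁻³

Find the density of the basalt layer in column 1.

Take the compensation level at the base of the deeper column (depth z_c below the surface of column 1) and equate Σ ρ_i t_i down to z_c; mantle fills any gap and the z_c terms cancel.
Column 1: 4.97×ρ + 36.5×2.773 + (z_c − 41.47)×3.211
Column 2: 2.5×0 + 22.7×2.8 + (z_c − 2.5 − 22.7)×3.211
The z_c×3.211 term appears on both sides and cancels. Collect the known terms of each column as K = Σ(ρt)_known − 3.211 × (depth of known layers): K_1 = 101.2145 − 3.211×41.47 = −31.94567; K_2 = 63.56 − 3.211×(2.5 + 22.7) = −17.3572.
Balance: K_1 + 4.97×ρ = K_2, so ρ = (K_2 − K_1)/4.97 = 14.5885/4.97 = 2.94 g cm⁻³.

2.94 g cm⁻³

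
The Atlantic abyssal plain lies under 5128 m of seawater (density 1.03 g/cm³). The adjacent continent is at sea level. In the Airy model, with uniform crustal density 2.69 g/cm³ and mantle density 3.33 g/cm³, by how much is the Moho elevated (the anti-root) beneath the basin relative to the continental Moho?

13300 m

Isostatic balance requires: replacing crust with seawater at the top is compensated by replacing crust with mantle at the base: d (ρ_c − ρ_w) = a (ρ_m − ρ_c).
a = d (ρ_c − ρ_w)/(ρ_m − ρ_c) = 5128 m × 1.66/0.64 = 13300 m.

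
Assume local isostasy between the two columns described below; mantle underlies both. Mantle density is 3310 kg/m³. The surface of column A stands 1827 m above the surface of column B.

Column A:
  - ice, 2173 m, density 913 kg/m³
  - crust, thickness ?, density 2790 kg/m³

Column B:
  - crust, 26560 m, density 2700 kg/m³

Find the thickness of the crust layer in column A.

32800 m

Take the compensation level at the base of the deeper column (depth z_c below the surface of column A) and equate Σ ρ_i t_i down to z_c; mantle fills any gap and the z_c terms cancel.
Column A: 2173×913 + x×2790 + (z_c − 2173 − x)×3310
Column B: 1827×0 + 26560×2700 + (z_c − 1827 − 26560)×3310
The z_c×3310 term appears on both sides and cancels. Collect the known terms of each column as K = Σ(ρt)_known − 3310 × (depth of known layers): K_A = 1983949 − 3310×2173 = −5208681; K_B = 71712000 − 3310×(1827 + 26560) = −22248970.
Balance: K_A − x×(3310 − 2790) = K_B, so x = (K_A − K_B)/(3310 − 2790) = 17040300/520 = 32800 m.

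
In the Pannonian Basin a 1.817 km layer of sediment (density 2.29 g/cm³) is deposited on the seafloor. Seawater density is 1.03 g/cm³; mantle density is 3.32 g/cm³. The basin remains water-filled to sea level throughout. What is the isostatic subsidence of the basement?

1 km

Submarine loading: the sediment displaces seawater, and the subsidence is in turn flooded, so s (ρ_m − ρ_w) = t (ρ_sed − ρ_w).
s = 1.817 km × (2.29 − 1.03) / (3.32 − 1.03) = 1 km.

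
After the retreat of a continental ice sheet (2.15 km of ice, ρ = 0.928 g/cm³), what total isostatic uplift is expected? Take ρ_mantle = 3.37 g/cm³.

0.592 km

Removing the load lets mantle flow back in; uplift u satisfies ρ_ice t = ρ_m u.
u = t ρ_ice/ρ_m = 2.15 km × 0.928/3.37 = 0.592 km.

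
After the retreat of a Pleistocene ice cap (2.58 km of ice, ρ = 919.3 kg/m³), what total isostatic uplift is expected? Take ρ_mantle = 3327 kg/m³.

Removing the load lets mantle flow back in; uplift u satisfies ρ_ice t = ρ_m u.
u = t ρ_ice/ρ_m = 2.58 km × 919.3/3327 = 0.713 km.

0.713 km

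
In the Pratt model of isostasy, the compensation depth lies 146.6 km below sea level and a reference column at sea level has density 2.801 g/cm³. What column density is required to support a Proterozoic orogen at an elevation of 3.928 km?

2.73 g/cm³

Pratt balance: ρ_ref D = ρ (D + h).
ρ = ρ_ref D/(D + h) = 2.801 × 146.6 km/(146.6 km + 3.928 km) = 2.73 g/cm³.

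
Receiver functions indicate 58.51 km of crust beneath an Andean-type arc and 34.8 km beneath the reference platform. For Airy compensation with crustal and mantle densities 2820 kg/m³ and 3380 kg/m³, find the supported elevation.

3.93 km

Excess crust Δ = 58.51 km − 34.8 km = 23.71 km, split between elevation h and root r with h + r = Δ.
Airy balance ρ_c h = (ρ_m − ρ_c) r gives r = h ρ_c/(ρ_m − ρ_c), so h (1 + ρ_c/(ρ_m − ρ_c)) = Δ, i.e. h = Δ (ρ_m − ρ_c)/ρ_m.
h = 23.71 km × 560/3380 = 3.93 km.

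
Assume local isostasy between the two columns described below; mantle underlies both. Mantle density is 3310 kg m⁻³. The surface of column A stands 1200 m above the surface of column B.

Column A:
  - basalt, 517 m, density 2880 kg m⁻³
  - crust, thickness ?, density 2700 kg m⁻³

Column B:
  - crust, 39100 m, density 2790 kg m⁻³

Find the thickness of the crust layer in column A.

Take the compensation level at the base of the deeper column (depth z_c below the surface of column A) and equate Σ ρ_i t_i down to z_c; mantle fills any gap and the z_c terms cancel.
Column A: 517×2880 + x×2700 + (z_c − 517 − x)×3310
Column B: 1200×0 + 39100×2790 + (z_c − 1200 − 39100)×3310
The z_c×3310 term appears on both sides and cancels. Collect the known terms of each column as K = Σ(ρt)_known − 3310 × (depth of known layers): K_A = 1488960 − 3310×517 = −222310; K_B = 109089000 − 3310×(1200 + 39100) = −24304000.
Balance: K_A − x×(3310 − 2700) = K_B, so x = (K_A − K_B)/(3310 − 2700) = 24081700/610 = 39500 m.

39500 m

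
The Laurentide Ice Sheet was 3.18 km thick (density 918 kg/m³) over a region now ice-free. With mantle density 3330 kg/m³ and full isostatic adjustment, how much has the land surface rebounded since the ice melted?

Removing the load lets mantle flow back in; uplift u satisfies ρ_ice t = ρ_m u.
u = t ρ_ice/ρ_m = 3.18 km × 918/3330 = 0.877 km.

0.877 km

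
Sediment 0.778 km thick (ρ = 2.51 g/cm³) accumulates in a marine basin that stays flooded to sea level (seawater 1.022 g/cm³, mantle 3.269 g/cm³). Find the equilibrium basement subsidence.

Submarine loading: the sediment displaces seawater, and the subsidence is in turn flooded, so s (ρ_m − ρ_w) = t (ρ_sed − ρ_w).
s = 0.778 km × (2.51 − 1.022) / (3.269 − 1.022) = 0.515 km.

0.515 km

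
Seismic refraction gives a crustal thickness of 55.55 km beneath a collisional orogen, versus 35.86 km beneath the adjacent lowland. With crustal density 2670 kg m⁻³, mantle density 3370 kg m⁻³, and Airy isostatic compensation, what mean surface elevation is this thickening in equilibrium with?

4.09 km

Excess crust Δ = 55.55 km − 35.86 km = 19.69 km, split between elevation h and root r with h + r = Δ.
Airy balance ρ_c h = (ρ_m − ρ_c) r gives r = h ρ_c/(ρ_m − ρ_c), so h (1 + ρ_c/(ρ_m − ρ_c)) = Δ, i.e. h = Δ (ρ_m − ρ_c)/ρ_m.
h = 19.69 km × 700/3370 = 4.09 km.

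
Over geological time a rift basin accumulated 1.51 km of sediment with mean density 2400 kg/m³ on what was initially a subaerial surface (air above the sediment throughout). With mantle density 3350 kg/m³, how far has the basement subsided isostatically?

1.08 km

Subaerial load: s = t ρ_sed / ρ_m = 1.51 km × 2400/3350 = 1.08 km.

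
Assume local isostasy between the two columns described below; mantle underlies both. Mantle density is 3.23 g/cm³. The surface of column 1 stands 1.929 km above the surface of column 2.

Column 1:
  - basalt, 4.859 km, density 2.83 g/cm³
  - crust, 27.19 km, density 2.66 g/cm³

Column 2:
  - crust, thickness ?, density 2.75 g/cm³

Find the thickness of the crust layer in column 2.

23.4 km

Take the compensation level at the base of the deeper column (depth z_c below the surface of column 1) and equate Σ ρ_i t_i down to z_c; mantle fills any gap and the z_c terms cancel.
Column 1: 4.859×2.83 + 27.19×2.66 + (z_c − 32.049)×3.23
Column 2: 1.929×0 + x×2.75 + (z_c − 1.929 − 0 − x)×3.23
The z_c×3.23 term appears on both sides and cancels. Collect the known terms of each column as K = Σ(ρt)_known − 3.23 × (depth of known layers): K_1 = 86.07637 − 3.23×32.049 = −17.4419; K_2 = 0 − 3.23×(1.929 + 0) = −6.23067.
Balance: K_1 = K_2 − x×(3.23 − 2.75), so x = (K_2 − K_1)/(3.23 − 2.75) = 11.2112/0.48 = 23.4 km.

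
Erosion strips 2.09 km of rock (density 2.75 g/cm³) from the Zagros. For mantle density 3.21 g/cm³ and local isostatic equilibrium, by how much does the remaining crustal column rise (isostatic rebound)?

Unloading: uplift u = e ρ_c/ρ_m = 2.09 km × 2.75/3.21 = 1.79 km.

1.79 km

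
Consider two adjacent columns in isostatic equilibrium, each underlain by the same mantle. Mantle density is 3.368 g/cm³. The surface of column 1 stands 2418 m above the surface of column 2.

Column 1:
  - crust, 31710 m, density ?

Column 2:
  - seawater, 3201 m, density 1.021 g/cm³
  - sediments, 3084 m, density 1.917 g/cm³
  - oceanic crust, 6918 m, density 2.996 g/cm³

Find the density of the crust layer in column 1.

Take the compensation level at the base of the deeper column (depth z_c below the surface of column 1) and equate Σ ρ_i t_i down to z_c; mantle fills any gap and the z_c terms cancel.
Column 1: 31710×ρ + (z_c − 31710)×3.368
Column 2: 2418×0 + 3201×1.021 + 3084×1.917 + 6918×2.996 + (z_c − 2418 − 13203)×3.368
The z_c×3.368 term appears on both sides and cancels. Collect the known terms of each column as K = Σ(ρt)_known − 3.368 × (depth of known layers): K_1 = 0 − 3.368×31710 = −106799.28; K_2 = 29906.577 − 3.368×(2418 + 13203) = −22704.951.
Balance: K_1 + 31710×ρ = K_2, so ρ = (K_2 − K_1)/31710 = 84094.3/31710 = 2.65 g/cm³.

2.65 g/cm³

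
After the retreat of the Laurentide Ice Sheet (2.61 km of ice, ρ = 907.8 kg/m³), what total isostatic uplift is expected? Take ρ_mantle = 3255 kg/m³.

0.728 km

Removing the load lets mantle flow back in; uplift u satisfies ρ_ice t = ρ_m u.
u = t ρ_ice/ρ_m = 2.61 km × 907.8/3255 = 0.728 km.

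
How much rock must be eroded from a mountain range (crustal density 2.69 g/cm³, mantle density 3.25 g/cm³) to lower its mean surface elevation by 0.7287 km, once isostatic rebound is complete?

Net drop Δ = e − u = e − e ρ_c/ρ_m = e (ρ_m − ρ_c)/ρ_m.
e = Δ ρ_m/(ρ_m − ρ_c) = 0.7287 km × 3.25/0.56 = 4.23 km.

4.23 km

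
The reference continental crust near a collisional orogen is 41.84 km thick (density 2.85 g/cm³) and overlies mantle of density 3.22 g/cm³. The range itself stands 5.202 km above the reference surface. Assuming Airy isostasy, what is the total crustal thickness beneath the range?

Root depth r = h ρ_c / (ρ_m − ρ_c) = 5.202 km × 2.85 / 0.37 = 40.07 km.
Total thickness = T + h + r = 41.84 km + 5.202 km + 40.07 km = 87.1 km.

87.1 km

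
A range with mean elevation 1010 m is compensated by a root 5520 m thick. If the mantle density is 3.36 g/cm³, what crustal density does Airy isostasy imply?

2.84 g/cm³

ρ_c h = (ρ_m − ρ_c) r → ρ_c (h + r) = ρ_m r → ρ_c = ρ_m r / (h + r).
ρ_c = 3.36 × 5520 m / (1010 m + 5520 m) = 2.84 g/cm³.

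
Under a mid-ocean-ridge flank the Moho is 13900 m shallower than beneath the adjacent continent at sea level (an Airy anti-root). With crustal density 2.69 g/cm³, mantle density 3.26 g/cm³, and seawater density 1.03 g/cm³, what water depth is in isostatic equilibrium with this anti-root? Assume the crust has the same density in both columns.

4770 m

Replacing a thickness d of crust by seawater at the top must be balanced by replacing crust with mantle at the base: d (ρ_c − ρ_w) = a (ρ_m − ρ_c).
d = a (ρ_m − ρ_c)/(ρ_c − ρ_w) = 13900 m × 0.57/1.66 = 4770 m.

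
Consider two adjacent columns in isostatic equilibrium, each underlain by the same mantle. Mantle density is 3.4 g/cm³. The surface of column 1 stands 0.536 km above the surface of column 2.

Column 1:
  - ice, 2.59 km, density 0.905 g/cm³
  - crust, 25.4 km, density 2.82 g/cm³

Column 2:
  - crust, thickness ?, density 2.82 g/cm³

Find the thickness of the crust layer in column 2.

33.4 km

Take the compensation level at the base of the deeper column (depth z_c below the surface of column 1) and equate Σ ρ_i t_i down to z_c; mantle fills any gap and the z_c terms cancel.
Column 1: 2.59×0.905 + 25.4×2.82 + (z_c − 27.99)×3.4
Column 2: 0.536×0 + x×2.82 + (z_c − 0.536 − 0 − x)×3.4
The z_c×3.4 term appears on both sides and cancels. Collect the known terms of each column as K = Σ(ρt)_known − 3.4 × (depth of known layers): K_1 = 73.97195 − 3.4×27.99 = −21.19405; K_2 = 0 − 3.4×(0.536 + 0) = −1.8224.
Balance: K_1 = K_2 − x×(3.4 − 2.82), so x = (K_2 − K_1)/(3.4 − 2.82) = 19.3716/0.58 = 33.4 km.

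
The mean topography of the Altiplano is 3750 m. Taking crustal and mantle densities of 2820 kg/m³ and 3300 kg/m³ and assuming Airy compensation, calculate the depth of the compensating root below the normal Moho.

22000 m

Equating mass per unit area of the two columns: the weight of the topography is balanced by the buoyancy of the root, ρ_c h = (ρ_m − ρ_c) r.
r = h · ρ_c / (ρ_m − ρ_c) = 3750 m × 2820 / (3300 − 2820) = 22000 m.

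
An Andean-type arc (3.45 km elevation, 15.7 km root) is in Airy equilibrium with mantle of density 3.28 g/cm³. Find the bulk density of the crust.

2.69 g/cm³

ρ_c h = (ρ_m − ρ_c) r → ρ_c (h + r) = ρ_m r → ρ_c = ρ_m r / (h + r).
ρ_c = 3.28 × 15.7 km / (3.45 km + 15.7 km) = 2.69 g/cm³.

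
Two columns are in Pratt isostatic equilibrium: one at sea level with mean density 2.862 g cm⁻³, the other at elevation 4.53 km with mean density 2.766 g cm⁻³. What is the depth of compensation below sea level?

ρ_ref D = ρ (D + h) → D (ρ_ref − ρ) = ρ h.
D = ρ h/(ρ_ref − ρ) = 2.766 × 4.53 km/(2.862 − 2.766) = 131 km.

131 km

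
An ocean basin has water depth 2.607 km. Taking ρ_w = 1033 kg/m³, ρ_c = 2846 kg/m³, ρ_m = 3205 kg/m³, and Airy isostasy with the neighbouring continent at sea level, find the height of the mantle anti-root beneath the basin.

Isostatic balance requires: replacing crust with seawater at the top is compensated by replacing crust with mantle at the base: d (ρ_c − ρ_w) = a (ρ_m − ρ_c).
a = d (ρ_c − ρ_w)/(ρ_m − ρ_c) = 2.607 km × 1813/359 = 13.2 km.

13.2 km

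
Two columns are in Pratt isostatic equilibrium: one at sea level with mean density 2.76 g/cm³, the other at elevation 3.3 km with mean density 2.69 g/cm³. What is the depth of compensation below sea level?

127 km

ρ_ref D = ρ (D + h) → D (ρ_ref − ρ) = ρ h.
D = ρ h/(ρ_ref − ρ) = 2.69 × 3.3 km/(2.76 − 2.69) = 127 km.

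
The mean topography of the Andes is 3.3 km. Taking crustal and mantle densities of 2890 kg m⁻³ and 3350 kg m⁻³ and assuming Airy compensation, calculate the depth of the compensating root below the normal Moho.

In Airy isostatic equilibrium: the weight of the topography is balanced by the buoyancy of the root, ρ_c h = (ρ_m − ρ_c) r.
r = h · ρ_c / (ρ_m − ρ_c) = 3.3 km × 2890 / (3350 − 2890) = 20.7 km.

20.7 km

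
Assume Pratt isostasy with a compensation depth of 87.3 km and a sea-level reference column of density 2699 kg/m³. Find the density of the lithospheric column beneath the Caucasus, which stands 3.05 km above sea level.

2610 kg/m³

Pratt balance: ρ_ref D = ρ (D + h).
ρ = ρ_ref D/(D + h) = 2699 × 87.3 km/(87.3 km + 3.05 km) = 2610 kg/m³.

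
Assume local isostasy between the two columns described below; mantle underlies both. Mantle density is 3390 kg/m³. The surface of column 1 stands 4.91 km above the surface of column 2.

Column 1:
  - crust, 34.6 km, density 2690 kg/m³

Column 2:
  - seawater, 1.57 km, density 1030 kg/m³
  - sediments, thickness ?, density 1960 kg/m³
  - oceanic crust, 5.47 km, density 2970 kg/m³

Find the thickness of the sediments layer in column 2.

Take the compensation level at the base of the deeper column (depth z_c below the surface of column 1) and equate Σ ρ_i t_i down to z_c; mantle fills any gap and the z_c terms cancel.
Column 1: 34.6×2690 + (z_c − 34.6)×3390
Column 2: 4.91×0 + 1.57×1030 + x×1960 + 5.47×2970 + (z_c − 4.91 − 7.04 − x)×3390
The z_c×3390 term appears on both sides and cancels. Collect the known terms of each column as K = Σ(ρt)_known − 3390 × (depth of known layers): K_1 = 93074 − 3390×34.6 = −24220; K_2 = 17863 − 3390×(4.91 + 7.04) = −22647.5.
Balance: K_1 = K_2 − x×(3390 − 1960), so x = (K_2 − K_1)/(3390 − 1960) = 1572.5/1430 = 1.1 km.

1.1 km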